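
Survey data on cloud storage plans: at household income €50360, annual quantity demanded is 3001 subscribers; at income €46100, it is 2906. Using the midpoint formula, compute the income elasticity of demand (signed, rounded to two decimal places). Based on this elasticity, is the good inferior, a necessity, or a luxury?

%ΔQ = (2906 − 3001)/[( 3001 + 2906)/2] = -95/2953.5 = -0.032165…
%ΔIncome = (46100 − 50360)/[( 50360 + 46100)/2] = -4260/48230 = -0.088326…
E_income = (-95/2953.5) / (-4260/48230) = 0.3641…
0 < E_income < 1 ⇒ normal good, necessity.

0.36; necessity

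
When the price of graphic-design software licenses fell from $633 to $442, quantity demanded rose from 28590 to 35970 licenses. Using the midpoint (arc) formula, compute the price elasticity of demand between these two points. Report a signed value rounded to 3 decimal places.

-0.643

%ΔQ = (35970 − 28590) / [(28590 + 35970)/2] = 7380/32280 = 0.228624…
%ΔP = (442 − 633) / [(633 + 442)/2] = -191/537.5 = -0.355348…
Arc Ed = %ΔQ / %ΔP = (7380/32280) / (-191/537.5) = -0.64338…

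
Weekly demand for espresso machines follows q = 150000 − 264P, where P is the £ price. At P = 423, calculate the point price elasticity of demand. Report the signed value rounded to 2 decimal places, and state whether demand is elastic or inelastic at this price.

dq/dP = −264. At P = 423, q = 150000 − 264(423) = 38328.
Ed = (dq/dP)·(P/q) = −264 × (423/38328) = -2.9135…
|Ed| = 2.91 > 1, so demand is elastic.

-2.91; elastic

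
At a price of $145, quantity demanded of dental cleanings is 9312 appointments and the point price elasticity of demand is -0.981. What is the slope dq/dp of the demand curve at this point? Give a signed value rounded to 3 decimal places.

-63.000

Ed = (dq/dp)·(p/q) ⇒ dq/dp = Ed·q/p = (-0.981)·9312/145 = -63.00049…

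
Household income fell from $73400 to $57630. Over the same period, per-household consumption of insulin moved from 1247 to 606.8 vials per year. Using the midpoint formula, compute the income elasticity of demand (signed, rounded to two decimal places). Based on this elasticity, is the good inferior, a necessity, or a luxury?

%ΔQ = (606.8 − 1247)/[( 1247 + 606.8)/2] = -640.2/926.9 = -0.690689…
%ΔIncome = (57630 − 73400)/[( 73400 + 57630)/2] = -15770/65515 = -0.240708…
E_income = (-640.2/926.9) / (-15770/65515) = 2.8694…
E_income > 1 ⇒ normal good, luxury.

2.87; luxury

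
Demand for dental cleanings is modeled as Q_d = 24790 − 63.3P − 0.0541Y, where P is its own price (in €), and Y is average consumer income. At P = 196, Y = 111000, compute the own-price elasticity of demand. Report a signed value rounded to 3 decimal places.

-1.945

At the given values, Q_d = 24790 − 63.3(196) − 0.0541(111000) = 6378.1.
∂Q_d/∂P = −63.3.
E = (-63.3) × (196/6378.1) = -1.94521…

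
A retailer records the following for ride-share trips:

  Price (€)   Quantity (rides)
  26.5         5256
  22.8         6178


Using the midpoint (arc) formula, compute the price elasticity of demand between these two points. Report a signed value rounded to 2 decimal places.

-1.07

%ΔQ = (6178 − 5256) / [(5256 + 6178)/2] = 922/5717 = 0.161273…
%ΔP = (22.8 − 26.5) / [(26.5 + 22.8)/2] = -3.7/24.65 = -0.150101…
Arc Ed = %ΔQ / %ΔP = (922/5717) / (-3.7/24.65) = -1.0744…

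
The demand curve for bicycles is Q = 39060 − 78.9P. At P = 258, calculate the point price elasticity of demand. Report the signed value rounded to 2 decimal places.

-1.09

dQ/dP = −78.9. At P = 258, Q = 39060 − 78.9(258) = 18703.8.
Ed = (dQ/dP)·(P/Q) = −78.9 × (258/18703.8) = -1.0883…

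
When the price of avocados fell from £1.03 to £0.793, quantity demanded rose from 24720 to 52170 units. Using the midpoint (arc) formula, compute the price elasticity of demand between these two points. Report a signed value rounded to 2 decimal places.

%ΔQ = (52170 − 24720) / [(24720 + 52170)/2] = 27450/38445 = 0.714007…
%ΔP = (0.793 − 1.03) / [(1.03 + 0.793)/2] = -0.237/0.9115 = -0.260010…
Arc Ed = %ΔQ / %ΔP = (27450/38445) / (-0.237/0.9115) = -2.7460…

-2.75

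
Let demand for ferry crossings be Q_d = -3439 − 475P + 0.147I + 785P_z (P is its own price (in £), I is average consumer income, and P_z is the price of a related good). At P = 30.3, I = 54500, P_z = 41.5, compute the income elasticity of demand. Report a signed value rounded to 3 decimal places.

0.352

At the given values, Q_d = -3439 − 475(30.3) + 0.147(54500) + 785(41.5) = 22757.5.
∂Q_d/∂I = 0.147.
E = (0.147) × (54500/22757.5) = 0.35203…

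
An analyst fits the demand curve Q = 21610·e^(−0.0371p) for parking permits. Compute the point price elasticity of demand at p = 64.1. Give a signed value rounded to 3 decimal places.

dQ/dp = −0.0371·Q = -74.341. At p = 64.1, Q = 2003.8.
Ed = (dQ/dp)·(p/Q) = (-74.341) × (64.1/2003.8) = -2.37811

-2.378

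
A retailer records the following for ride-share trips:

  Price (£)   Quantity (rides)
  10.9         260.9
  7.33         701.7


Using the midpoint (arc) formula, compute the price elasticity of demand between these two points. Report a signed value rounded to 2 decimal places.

%ΔQ = (701.7 − 260.9) / [(260.9 + 701.7)/2] = 440.8/481.3 = 0.915852…
%ΔP = (7.33 − 10.9) / [(10.9 + 7.33)/2] = -3.57/9.115 = -0.391662…
Arc Ed = %ΔQ / %ΔP = (440.8/481.3) / (-3.57/9.115) = -2.3383…

-2.34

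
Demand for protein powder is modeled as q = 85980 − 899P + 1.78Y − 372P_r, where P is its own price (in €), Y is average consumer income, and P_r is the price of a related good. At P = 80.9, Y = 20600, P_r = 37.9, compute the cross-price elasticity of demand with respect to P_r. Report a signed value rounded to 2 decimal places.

At the given values, q = 85980 − 899(80.9) + 1.78(20600) − 372(37.9) = 35820.1.
∂q/∂P_r = -372.
E = (-372) × (37.9/35820.1) = -0.3936…

-0.39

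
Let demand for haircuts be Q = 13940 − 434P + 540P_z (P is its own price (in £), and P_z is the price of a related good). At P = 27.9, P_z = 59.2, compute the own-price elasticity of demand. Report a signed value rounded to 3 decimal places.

At the given values, Q = 13940 − 434(27.9) + 540(59.2) = 33799.4.
∂Q/∂P = −434.
E = (-434) × (27.9/33799.4) = -0.35824…

-0.358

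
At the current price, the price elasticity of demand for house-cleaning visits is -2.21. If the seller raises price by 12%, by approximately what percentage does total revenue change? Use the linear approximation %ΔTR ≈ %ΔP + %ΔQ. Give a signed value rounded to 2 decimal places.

%ΔQ ≈ Ed × %ΔP = (-2.21) × (+12%) = -26.5200%
%ΔTR ≈ %ΔP + %ΔQ = (+12%) + (-26.5200%) = -14.5200%

-14.52%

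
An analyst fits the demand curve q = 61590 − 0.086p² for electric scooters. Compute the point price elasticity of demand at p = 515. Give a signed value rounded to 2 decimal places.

dq/dp = −2·0.086·p = -88.58. At p = 515, q = 38780.65.
Ed = (dq/dp)·(p/q) = (-88.58) × (515/38780.65) = -1.1763…

-1.18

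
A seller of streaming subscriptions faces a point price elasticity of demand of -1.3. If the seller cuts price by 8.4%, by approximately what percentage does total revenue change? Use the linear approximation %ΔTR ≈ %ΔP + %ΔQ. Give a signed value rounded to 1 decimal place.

+2.5%

%ΔQ ≈ Ed × %ΔP = (-1.3) × (-8.4%) = +10.9200%
%ΔTR ≈ %ΔP + %ΔQ = (-8.4%) + (+10.9200%) = +2.5200%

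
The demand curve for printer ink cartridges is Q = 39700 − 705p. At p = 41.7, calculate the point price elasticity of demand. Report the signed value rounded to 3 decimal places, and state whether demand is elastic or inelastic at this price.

dQ/dp = −705. At p = 41.7, Q = 39700 − 705(41.7) = 10301.5.
Ed = (dQ/dp)·(p/Q) = −705 × (41.7/10301.5) = -2.85380…
|Ed| = 2.854 > 1, so demand is elastic.

-2.854; elastic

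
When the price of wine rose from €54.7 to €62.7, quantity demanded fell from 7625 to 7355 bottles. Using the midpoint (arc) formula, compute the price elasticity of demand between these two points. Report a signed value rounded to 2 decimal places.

-0.26

%ΔQ = (7355 − 7625) / [(7625 + 7355)/2] = -270/7490 = -0.036048…
%ΔP = (62.7 − 54.7) / [(54.7 + 62.7)/2] = 8/58.7 = 0.136286…
Arc Ed = %ΔQ / %ΔP = (-270/7490) / (8/58.7) = -0.2645…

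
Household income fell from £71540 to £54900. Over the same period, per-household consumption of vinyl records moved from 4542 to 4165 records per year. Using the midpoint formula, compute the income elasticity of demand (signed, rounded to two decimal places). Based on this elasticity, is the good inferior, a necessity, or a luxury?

0.33; necessity

%ΔQ = (4165 − 4542)/[( 4542 + 4165)/2] = -377/4353.5 = -0.086596…
%ΔIncome = (54900 − 71540)/[( 71540 + 54900)/2] = -16640/63220 = -0.263207…
E_income = (-377/4353.5) / (-16640/63220) = 0.3290…
0 < E_income < 1 ⇒ normal good, necessity.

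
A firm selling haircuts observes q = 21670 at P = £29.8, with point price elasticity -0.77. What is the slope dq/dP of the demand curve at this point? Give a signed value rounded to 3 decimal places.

-559.930

Ed = (dq/dP)·(P/q) ⇒ dq/dP = Ed·q/P = (-0.77)·21670/29.8 = -559.92953…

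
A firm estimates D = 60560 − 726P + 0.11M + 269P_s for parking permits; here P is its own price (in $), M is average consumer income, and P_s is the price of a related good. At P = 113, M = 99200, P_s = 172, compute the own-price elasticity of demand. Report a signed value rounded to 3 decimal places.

At the given values, D = 60560 − 726(113) + 0.11(99200) + 269(172) = 35702.
∂D/∂P = −726.
E = (-726) × (113/35702) = -2.29785…

-2.298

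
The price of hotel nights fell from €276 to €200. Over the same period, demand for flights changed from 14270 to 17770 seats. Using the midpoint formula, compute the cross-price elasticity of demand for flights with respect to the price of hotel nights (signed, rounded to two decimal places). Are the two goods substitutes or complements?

%ΔQ_{flights} = (17770 − 14270)/avg = 3500/16020 = 0.218476…
%ΔP_{hotel nights} = (200 − 276)/avg = -76/238 = -0.319327…
E_cross = (3500/16020) / (-76/238) = -0.6841…
E_cross < 0 ⇒ the goods are complements.

-0.68; complements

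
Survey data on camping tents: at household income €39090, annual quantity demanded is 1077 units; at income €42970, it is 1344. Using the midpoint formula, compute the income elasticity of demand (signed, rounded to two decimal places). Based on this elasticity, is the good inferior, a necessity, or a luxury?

%ΔQ = (1344 − 1077)/[( 1077 + 1344)/2] = 267/1210.5 = 0.220570…
%ΔIncome = (42970 − 39090)/[( 39090 + 42970)/2] = 3880/41030 = 0.094564…
E_income = (267/1210.5) / (3880/41030) = 2.3324…
E_income > 1 ⇒ normal good, luxury.

2.33; luxury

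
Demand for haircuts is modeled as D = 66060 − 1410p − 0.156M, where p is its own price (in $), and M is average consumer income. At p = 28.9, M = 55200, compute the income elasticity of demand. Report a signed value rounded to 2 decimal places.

-0.52

At the given values, D = 66060 − 1410(28.9) − 0.156(55200) = 16699.8.
∂D/∂M = -0.156.
E = (-0.156) × (55200/16699.8) = -0.5156…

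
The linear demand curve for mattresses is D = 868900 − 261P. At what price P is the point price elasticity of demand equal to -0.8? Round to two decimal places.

1479.61

Ed = −261P/(868900 − 261P). Set this equal to -0.8:
261P = 0.8·(868900 − 261P) ⇒ 261P(1 + 0.8) = 0.8·868900
P = 0.8·868900 / (261·1.8) = 1479.6083…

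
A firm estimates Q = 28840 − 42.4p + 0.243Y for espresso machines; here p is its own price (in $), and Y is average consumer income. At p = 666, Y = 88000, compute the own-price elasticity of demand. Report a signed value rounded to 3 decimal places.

-1.284

At the given values, Q = 28840 − 42.4(666) + 0.243(88000) = 21985.6.
∂Q/∂p = −42.4.
E = (-42.4) × (666/21985.6) = -1.28440…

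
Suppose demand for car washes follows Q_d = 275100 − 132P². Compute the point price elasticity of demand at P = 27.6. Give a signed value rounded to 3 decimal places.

dQ_d/dP = −2·132·P = -7286.4. At P = 27.6, Q_d = 174547.68.
Ed = (dQ_d/dP)·(P/Q_d) = (-7286.4) × (27.6/174547.68) = -1.15214…

-1.152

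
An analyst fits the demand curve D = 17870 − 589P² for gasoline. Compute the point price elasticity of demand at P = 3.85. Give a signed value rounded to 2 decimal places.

-1.91

dD/dP = −2·589·P = -4535.3. At P = 3.85, D = 9139.5475.
Ed = (dD/dP)·(P/D) = (-4535.3) × (3.85/9139.5475) = -1.9104…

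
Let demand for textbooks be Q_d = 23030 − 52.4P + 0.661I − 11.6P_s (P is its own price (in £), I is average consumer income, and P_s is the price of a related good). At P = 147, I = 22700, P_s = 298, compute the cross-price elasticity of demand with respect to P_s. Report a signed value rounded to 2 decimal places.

-0.13

At the given values, Q_d = 23030 − 52.4(147) + 0.661(22700) − 11.6(298) = 26875.1.
∂Q_d/∂P_s = -11.6.
E = (-11.6) × (298/26875.1) = -0.1286…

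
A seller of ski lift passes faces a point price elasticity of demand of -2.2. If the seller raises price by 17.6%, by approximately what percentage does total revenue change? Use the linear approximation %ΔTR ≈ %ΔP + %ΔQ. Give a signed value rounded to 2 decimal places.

%ΔQ ≈ Ed × %ΔP = (-2.2) × (+17.6%) = -38.7200%
%ΔTR ≈ %ΔP + %ΔQ = (+17.6%) + (-38.7200%) = -21.1200%

-21.12%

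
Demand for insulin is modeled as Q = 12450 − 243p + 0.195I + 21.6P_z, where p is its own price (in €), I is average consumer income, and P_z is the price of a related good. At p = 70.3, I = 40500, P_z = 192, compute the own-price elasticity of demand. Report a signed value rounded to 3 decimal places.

-2.305

At the given values, Q = 12450 − 243(70.3) + 0.195(40500) + 21.6(192) = 7411.8.
∂Q/∂p = −243.
E = (-243) × (70.3/7411.8) = -2.30482…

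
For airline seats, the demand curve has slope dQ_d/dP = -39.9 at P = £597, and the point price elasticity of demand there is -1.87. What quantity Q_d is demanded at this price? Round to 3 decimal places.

Ed = (dQ_d/dP)·(P/Q_d) ⇒ Q_d = (dQ_d/dP)·P/Ed = (-39.9)·597/(-1.87) = 12738.12834…

12738.128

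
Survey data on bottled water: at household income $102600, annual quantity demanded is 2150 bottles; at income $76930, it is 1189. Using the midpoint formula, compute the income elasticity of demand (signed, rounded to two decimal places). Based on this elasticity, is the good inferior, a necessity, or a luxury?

2.01; luxury

%ΔQ = (1189 − 2150)/[( 2150 + 1189)/2] = -961/1669.5 = -0.575621…
%ΔIncome = (76930 − 102600)/[( 102600 + 76930)/2] = -25670/89765 = -0.285968…
E_income = (-961/1669.5) / (-25670/89765) = 2.0128…
E_income > 1 ⇒ normal good, luxury.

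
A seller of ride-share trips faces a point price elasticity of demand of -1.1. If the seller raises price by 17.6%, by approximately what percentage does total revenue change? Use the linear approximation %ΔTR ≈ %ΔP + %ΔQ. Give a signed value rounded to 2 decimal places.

%ΔQ ≈ Ed × %ΔP = (-1.1) × (+17.6%) = -19.3600%
%ΔTR ≈ %ΔP + %ΔQ = (+17.6%) + (-19.3600%) = -1.7600%

-1.76%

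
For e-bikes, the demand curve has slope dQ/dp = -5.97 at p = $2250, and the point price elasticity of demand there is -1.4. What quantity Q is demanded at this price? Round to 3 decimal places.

Ed = (dQ/dp)·(p/Q) ⇒ Q = (dQ/dp)·p/Ed = (-5.97)·2250/(-1.4) = 9594.64285…

9594.643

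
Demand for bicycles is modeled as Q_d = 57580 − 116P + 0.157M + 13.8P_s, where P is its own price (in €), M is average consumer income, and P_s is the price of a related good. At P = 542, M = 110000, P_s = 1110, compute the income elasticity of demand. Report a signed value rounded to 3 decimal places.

At the given values, Q_d = 57580 − 116(542) + 0.157(110000) + 13.8(1110) = 27296.
∂Q_d/∂M = 0.157.
E = (0.157) × (110000/27296) = 0.63269…

0.633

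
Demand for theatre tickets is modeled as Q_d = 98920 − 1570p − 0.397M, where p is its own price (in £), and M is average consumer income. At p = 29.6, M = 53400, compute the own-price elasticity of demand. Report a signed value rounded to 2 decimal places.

-1.49

At the given values, Q_d = 98920 − 1570(29.6) − 0.397(53400) = 31248.2.
∂Q_d/∂p = −1570.
E = (-1570) × (29.6/31248.2) = -1.4871…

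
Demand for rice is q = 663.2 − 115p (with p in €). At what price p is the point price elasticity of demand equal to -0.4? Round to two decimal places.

1.65

Ed = −115p/(663.2 − 115p). Set this equal to -0.4:
115p = 0.4·(663.2 − 115p) ⇒ 115p(1 + 0.4) = 0.4·663.2
p = 0.4·663.2 / (115·1.4) = 1.6477…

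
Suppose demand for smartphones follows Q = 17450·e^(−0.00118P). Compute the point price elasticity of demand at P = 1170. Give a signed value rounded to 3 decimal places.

dQ/dP = −0.00118·Q = -5.17715. At P = 1170, Q = 4387.41.
Ed = (dQ/dP)·(P/Q) = (-5.17715) × (1170/4387.41) = -1.3806

-1.381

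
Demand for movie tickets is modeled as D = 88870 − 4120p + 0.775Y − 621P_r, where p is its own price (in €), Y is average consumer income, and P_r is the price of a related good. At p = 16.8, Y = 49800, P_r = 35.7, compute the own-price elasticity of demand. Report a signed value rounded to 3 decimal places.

-1.918

At the given values, D = 88870 − 4120(16.8) + 0.775(49800) − 621(35.7) = 36079.3.
∂D/∂p = −4120.
E = (-4120) × (16.8/36079.3) = -1.91844…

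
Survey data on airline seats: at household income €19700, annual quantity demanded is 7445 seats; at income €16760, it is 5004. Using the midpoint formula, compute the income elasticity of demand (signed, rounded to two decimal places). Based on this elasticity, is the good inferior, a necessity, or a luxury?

%ΔQ = (5004 − 7445)/[( 7445 + 5004)/2] = -2441/6224.5 = -0.392160…
%ΔIncome = (16760 − 19700)/[( 19700 + 16760)/2] = -2940/18230 = -0.161272…
E_income = (-2441/6224.5) / (-2940/18230) = 2.4316…
E_income > 1 ⇒ normal good, luxury.

2.43; luxury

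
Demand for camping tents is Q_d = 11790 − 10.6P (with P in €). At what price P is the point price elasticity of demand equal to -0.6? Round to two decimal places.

Ed = −10.6P/(11790 − 10.6P). Set this equal to -0.6:
10.6P = 0.6·(11790 − 10.6P) ⇒ 10.6P(1 + 0.6) = 0.6·11790
P = 0.6·11790 / (10.6·1.6) = 417.0990…

417.10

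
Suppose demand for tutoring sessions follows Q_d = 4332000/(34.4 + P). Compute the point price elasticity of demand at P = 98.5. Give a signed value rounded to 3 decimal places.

-0.741

dQ_d/dP = −4332000/(34.4 + P)² = -245.267. At P = 98.5, Q_d = 32595.9.
Ed = (dQ_d/dP)·(P/Q_d) = (-245.267) × (98.5/32595.9) = -0.74115…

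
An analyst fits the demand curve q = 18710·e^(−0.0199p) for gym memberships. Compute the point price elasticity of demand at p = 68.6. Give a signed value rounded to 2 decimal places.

-1.37

dq/dp = −0.0199·q = -95.0723. At p = 68.6, q = 4777.5.
Ed = (dq/dp)·(p/q) = (-95.0723) × (68.6/4777.5) = -1.3651…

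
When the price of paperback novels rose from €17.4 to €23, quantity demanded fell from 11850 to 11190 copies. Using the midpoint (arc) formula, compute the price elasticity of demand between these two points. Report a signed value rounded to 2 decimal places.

%ΔQ = (11190 − 11850) / [(11850 + 11190)/2] = -660/11520 = -0.057291…
%ΔP = (23 − 17.4) / [(17.4 + 23)/2] = 5.6/20.2 = 0.277227…
Arc Ed = %ΔQ / %ΔP = (-660/11520) / (5.6/20.2) = -0.2066…

-0.21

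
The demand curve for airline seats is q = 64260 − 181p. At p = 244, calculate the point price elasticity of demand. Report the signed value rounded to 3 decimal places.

-2.198

dq/dp = −181. At p = 244, q = 64260 − 181(244) = 20096.
Ed = (dq/dp)·(p/q) = −181 × (244/20096) = -2.19765…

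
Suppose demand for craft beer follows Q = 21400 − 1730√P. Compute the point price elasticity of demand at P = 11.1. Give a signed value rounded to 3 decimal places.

dQ/dP = −1730/(2√P) = -259.63. At P = 11.1, Q = 15636.2.
Ed = (dQ/dP)·(P/Q) = (-259.63) × (11.1/15636.2) = -0.18430…

-0.184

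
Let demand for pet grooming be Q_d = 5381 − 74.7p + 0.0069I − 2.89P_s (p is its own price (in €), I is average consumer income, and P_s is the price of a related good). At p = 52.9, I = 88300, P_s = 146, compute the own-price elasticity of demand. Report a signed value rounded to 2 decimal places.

At the given values, Q_d = 5381 − 74.7(52.9) + 0.0069(88300) − 2.89(146) = 1616.7.
∂Q_d/∂p = −74.7.
E = (-74.7) × (52.9/1616.7) = -2.4442…

-2.44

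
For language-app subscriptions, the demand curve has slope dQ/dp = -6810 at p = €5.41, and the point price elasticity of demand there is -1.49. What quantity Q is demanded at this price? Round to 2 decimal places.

Ed = (dQ/dp)·(p/Q) ⇒ Q = (dQ/dp)·p/Ed = (-6810)·5.41/(-1.49) = 24726.2416…

24726.24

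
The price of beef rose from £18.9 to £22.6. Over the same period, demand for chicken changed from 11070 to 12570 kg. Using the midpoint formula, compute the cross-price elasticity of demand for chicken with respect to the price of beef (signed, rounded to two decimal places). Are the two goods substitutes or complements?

%ΔQ_{chicken} = (12570 − 11070)/avg = 1500/11820 = 0.126903…
%ΔP_{beef} = (22.6 − 18.9)/avg = 3.7/20.75 = 0.178313…
E_cross = (1500/11820) / (3.7/20.75) = 0.7116…
E_cross > 0 ⇒ the goods are substitutes.

0.71; substitutes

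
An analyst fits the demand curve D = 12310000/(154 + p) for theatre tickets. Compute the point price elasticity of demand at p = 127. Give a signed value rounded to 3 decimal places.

dD/dp = −12310000/(154 + p)² = -155.9. At p = 127, D = 43807.8.
Ed = (dD/dp)·(p/D) = (-155.9) × (127/43807.8) = -0.45195…

-0.452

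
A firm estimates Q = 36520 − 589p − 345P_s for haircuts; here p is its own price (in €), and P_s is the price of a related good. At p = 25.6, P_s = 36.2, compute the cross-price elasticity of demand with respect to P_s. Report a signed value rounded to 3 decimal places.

At the given values, Q = 36520 − 589(25.6) − 345(36.2) = 8952.6.
∂Q/∂P_s = -345.
E = (-345) × (36.2/8952.6) = -1.39501…

-1.395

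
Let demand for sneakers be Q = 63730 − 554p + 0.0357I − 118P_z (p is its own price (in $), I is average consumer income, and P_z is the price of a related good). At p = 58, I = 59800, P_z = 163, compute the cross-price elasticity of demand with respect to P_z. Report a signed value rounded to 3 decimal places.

At the given values, Q = 63730 − 554(58) + 0.0357(59800) − 118(163) = 14498.86.
∂Q/∂P_z = -118.
E = (-118) × (163/14498.86) = -1.32658…

-1.327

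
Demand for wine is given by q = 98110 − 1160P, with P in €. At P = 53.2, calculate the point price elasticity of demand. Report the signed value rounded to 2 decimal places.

dq/dP = −1160. At P = 53.2, q = 98110 − 1160(53.2) = 36398.
Ed = (dq/dP)·(P/q) = −1160 × (53.2/36398) = -1.6954…

-1.70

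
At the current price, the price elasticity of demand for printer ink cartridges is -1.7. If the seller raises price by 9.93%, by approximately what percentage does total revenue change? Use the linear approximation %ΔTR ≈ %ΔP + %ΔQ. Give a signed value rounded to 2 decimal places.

-6.95%

%ΔQ ≈ Ed × %ΔP = (-1.7) × (+9.93%) = -16.8810%
%ΔTR ≈ %ΔP + %ΔQ = (+9.93%) + (-16.8810%) = -6.9510%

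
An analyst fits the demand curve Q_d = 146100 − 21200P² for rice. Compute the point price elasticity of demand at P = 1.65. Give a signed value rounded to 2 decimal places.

dQ_d/dP = −2·21200·P = -69960. At P = 1.65, Q_d = 88383.
Ed = (dQ_d/dP)·(P/Q_d) = (-69960) × (1.65/88383) = -1.3060…

-1.31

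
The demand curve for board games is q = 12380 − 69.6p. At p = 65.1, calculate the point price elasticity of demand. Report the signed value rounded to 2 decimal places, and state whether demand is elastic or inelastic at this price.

dq/dp = −69.6. At p = 65.1, q = 12380 − 69.6(65.1) = 7849.04.
Ed = (dq/dp)·(p/q) = −69.6 × (65.1/7849.04) = -0.5772…
|Ed| = 0.58 < 1, so demand is inelastic.

-0.58; inelastic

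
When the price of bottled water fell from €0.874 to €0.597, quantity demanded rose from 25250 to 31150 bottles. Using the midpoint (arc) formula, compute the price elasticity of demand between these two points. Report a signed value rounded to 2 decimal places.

%ΔQ = (31150 − 25250) / [(25250 + 31150)/2] = 5900/28200 = 0.209219…
%ΔP = (0.597 − 0.874) / [(0.874 + 0.597)/2] = -0.277/0.7355 = -0.376614…
Arc Ed = %ΔQ / %ΔP = (5900/28200) / (-0.277/0.7355) = -0.5555…

-0.56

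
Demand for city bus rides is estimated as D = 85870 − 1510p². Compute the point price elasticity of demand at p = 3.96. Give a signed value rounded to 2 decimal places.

-0.76

dD/dp = −2·1510·p = -11959.2. At p = 3.96, D = 62190.784.
Ed = (dD/dp)·(p/D) = (-11959.2) × (3.96/62190.784) = -0.7615…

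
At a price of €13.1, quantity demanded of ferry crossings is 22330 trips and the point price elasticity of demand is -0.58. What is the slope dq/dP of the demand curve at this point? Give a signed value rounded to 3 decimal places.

-988.656

Ed = (dq/dP)·(P/q) ⇒ dq/dP = Ed·q/P = (-0.58)·22330/13.1 = -988.65648…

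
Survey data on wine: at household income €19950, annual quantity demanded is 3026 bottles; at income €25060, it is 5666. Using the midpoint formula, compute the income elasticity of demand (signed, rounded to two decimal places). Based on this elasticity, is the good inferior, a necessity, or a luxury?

%ΔQ = (5666 − 3026)/[( 3026 + 5666)/2] = 2640/4346 = 0.607455…
%ΔIncome = (25060 − 19950)/[( 19950 + 25060)/2] = 5110/22505 = 0.227060…
E_income = (2640/4346) / (5110/22505) = 2.6752…
E_income > 1 ⇒ normal good, luxury.

2.68; luxury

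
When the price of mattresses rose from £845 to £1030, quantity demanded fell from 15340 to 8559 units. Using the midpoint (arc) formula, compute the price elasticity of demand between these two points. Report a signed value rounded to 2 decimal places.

-2.88

%ΔQ = (8559 − 15340) / [(15340 + 8559)/2] = -6781/11949.5 = -0.567471…
%ΔP = (1030 − 845) / [(845 + 1030)/2] = 185/937.5 = 0.197333…
Arc Ed = %ΔQ / %ΔP = (-6781/11949.5) / (185/937.5) = -2.8756…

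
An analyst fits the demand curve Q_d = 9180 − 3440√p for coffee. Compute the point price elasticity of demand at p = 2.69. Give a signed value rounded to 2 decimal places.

-0.80

dQ_d/dp = −3440/(2√p) = -1048.7. At p = 2.69, Q_d = 3537.98.
Ed = (dQ_d/dp)·(p/Q_d) = (-1048.7) × (2.69/3537.98) = -0.7973…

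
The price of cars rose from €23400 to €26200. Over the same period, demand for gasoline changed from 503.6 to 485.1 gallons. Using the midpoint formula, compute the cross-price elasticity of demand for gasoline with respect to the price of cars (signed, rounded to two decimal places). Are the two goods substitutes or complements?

%ΔQ_{gasoline} = (485.1 − 503.6)/avg = -18.5/494.35 = -0.037422…
%ΔP_{cars} = (26200 − 23400)/avg = 2800/24800 = 0.112903…
E_cross = (-18.5/494.35) / (2800/24800) = -0.3314…
E_cross < 0 ⇒ the goods are complements.

-0.33; complements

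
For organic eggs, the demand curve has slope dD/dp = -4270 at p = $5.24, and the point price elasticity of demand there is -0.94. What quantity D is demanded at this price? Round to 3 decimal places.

23802.979

Ed = (dD/dp)·(p/D) ⇒ D = (dD/dp)·p/Ed = (-4270)·5.24/(-0.94) = 23802.97872…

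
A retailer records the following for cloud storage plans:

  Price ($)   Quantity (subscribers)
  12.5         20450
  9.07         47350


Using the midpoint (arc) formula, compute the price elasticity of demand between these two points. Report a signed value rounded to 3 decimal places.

%ΔQ = (47350 − 20450) / [(20450 + 47350)/2] = 26900/33900 = 0.793510…
%ΔP = (9.07 − 12.5) / [(12.5 + 9.07)/2] = -3.43/10.785 = -0.318034…
Arc Ed = %ΔQ / %ΔP = (26900/33900) / (-3.43/10.785) = -2.49504…

-2.495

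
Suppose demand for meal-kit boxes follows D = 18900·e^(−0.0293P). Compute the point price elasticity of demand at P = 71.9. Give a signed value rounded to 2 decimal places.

-2.11

dD/dP = −0.0293·D = -67.3619. At P = 71.9, D = 2299.04.
Ed = (dD/dP)·(P/D) = (-67.3619) × (71.9/2299.04) = -2.1066…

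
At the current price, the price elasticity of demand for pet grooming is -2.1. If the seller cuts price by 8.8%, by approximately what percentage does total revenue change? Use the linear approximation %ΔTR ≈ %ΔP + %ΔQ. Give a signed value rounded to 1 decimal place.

%ΔQ ≈ Ed × %ΔP = (-2.1) × (-8.8%) = +18.4800%
%ΔTR ≈ %ΔP + %ΔQ = (-8.8%) + (+18.4800%) = +9.6800%

+9.7%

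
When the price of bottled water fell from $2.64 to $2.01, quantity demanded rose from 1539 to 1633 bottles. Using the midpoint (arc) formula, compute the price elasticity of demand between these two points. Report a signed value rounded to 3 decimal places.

%ΔQ = (1633 − 1539) / [(1539 + 1633)/2] = 94/1586 = 0.059268…
%ΔP = (2.01 − 2.64) / [(2.64 + 2.01)/2] = -0.63/2.325 = -0.270967…
Arc Ed = %ΔQ / %ΔP = (94/1586) / (-0.63/2.325) = -0.21872…

-0.219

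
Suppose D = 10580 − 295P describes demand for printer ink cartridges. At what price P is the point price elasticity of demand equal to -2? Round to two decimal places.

Ed = −295P/(10580 − 295P). Set this equal to -2:
295P = 2·(10580 − 295P) ⇒ 295P(1 + 2) = 2·10580
P = 2·10580 / (295·3) = 23.9096…

23.91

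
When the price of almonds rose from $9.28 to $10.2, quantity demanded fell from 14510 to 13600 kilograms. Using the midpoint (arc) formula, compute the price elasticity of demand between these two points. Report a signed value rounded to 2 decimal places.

%ΔQ = (13600 − 14510) / [(14510 + 13600)/2] = -910/14055 = -0.064745…
%ΔP = (10.2 − 9.28) / [(9.28 + 10.2)/2] = 0.92/9.74 = 0.094455…
Arc Ed = %ΔQ / %ΔP = (-910/14055) / (0.92/9.74) = -0.6854…

-0.69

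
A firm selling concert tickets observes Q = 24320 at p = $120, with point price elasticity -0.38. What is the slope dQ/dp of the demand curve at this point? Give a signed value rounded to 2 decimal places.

Ed = (dQ/dp)·(p/Q) ⇒ dQ/dp = Ed·Q/p = (-0.38)·24320/120 = -77.0133…

-77.01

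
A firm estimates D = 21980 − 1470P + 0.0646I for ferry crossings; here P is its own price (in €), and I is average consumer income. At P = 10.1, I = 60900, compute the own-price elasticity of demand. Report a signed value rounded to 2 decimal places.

-1.34

At the given values, D = 21980 − 1470(10.1) + 0.0646(60900) = 11067.14.
∂D/∂P = −1470.
E = (-1470) × (10.1/11067.14) = -1.3415…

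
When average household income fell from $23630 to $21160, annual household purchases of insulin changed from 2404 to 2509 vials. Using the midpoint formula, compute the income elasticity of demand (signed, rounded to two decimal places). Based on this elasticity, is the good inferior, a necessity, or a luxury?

-0.39; inferior

%ΔQ = (2509 − 2404)/[( 2404 + 2509)/2] = 105/2456.5 = 0.042743…
%ΔIncome = (21160 − 23630)/[( 23630 + 21160)/2] = -2470/22395 = -0.110292…
E_income = (105/2456.5) / (-2470/22395) = -0.3875…
E_income < 0 ⇒ inferior good.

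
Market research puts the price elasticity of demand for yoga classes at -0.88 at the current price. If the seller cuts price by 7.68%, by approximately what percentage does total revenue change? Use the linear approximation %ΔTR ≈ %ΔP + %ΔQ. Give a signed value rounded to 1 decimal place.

-0.9%

%ΔQ ≈ Ed × %ΔP = (-0.88) × (-7.68%) = +6.7584%
%ΔTR ≈ %ΔP + %ΔQ = (-7.68%) + (+6.7584%) = -0.9216%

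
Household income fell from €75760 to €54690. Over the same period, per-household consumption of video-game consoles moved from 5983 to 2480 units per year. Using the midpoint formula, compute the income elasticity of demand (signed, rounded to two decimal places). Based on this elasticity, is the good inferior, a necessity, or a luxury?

2.56; luxury

%ΔQ = (2480 − 5983)/[( 5983 + 2480)/2] = -3503/4231.5 = -0.827838…
%ΔIncome = (54690 − 75760)/[( 75760 + 54690)/2] = -21070/65225 = -0.323035…
E_income = (-3503/4231.5) / (-21070/65225) = 2.5626…
E_income > 1 ⇒ normal good, luxury.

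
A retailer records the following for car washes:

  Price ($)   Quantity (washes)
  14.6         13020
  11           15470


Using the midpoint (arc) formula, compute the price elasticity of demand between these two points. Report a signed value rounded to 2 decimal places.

%ΔQ = (15470 − 13020) / [(13020 + 15470)/2] = 2450/14245 = 0.171990…
%ΔP = (11 − 14.6) / [(14.6 + 11)/2] = -3.6/12.8 = -0.28125
Arc Ed = %ΔQ / %ΔP = (2450/14245) / (-3.6/12.8) = -0.6115…

-0.61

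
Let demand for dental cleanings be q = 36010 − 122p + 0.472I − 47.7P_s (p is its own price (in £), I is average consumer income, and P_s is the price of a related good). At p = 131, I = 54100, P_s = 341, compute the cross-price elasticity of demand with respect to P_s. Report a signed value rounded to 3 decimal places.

-0.555

At the given values, q = 36010 − 122(131) + 0.472(54100) − 47.7(341) = 29297.5.
∂q/∂P_s = -47.7.
E = (-47.7) × (341/29297.5) = -0.55519…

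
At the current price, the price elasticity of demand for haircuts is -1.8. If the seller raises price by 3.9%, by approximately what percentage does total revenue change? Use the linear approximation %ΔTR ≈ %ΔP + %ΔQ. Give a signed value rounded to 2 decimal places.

%ΔQ ≈ Ed × %ΔP = (-1.8) × (+3.9%) = -7.0200%
%ΔTR ≈ %ΔP + %ΔQ = (+3.9%) + (-7.0200%) = -3.1200%

-3.12%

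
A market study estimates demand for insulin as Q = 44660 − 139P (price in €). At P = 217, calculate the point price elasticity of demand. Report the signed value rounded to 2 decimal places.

-2.08

dQ/dP = −139. At P = 217, Q = 44660 − 139(217) = 14497.
Ed = (dQ/dP)·(P/Q) = −139 × (217/14497) = -2.0806…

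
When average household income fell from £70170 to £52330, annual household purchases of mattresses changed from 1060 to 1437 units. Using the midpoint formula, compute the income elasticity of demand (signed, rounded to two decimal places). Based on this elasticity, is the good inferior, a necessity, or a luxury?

%ΔQ = (1437 − 1060)/[( 1060 + 1437)/2] = 377/1248.5 = 0.301962…
%ΔIncome = (52330 − 70170)/[( 70170 + 52330)/2] = -17840/61250 = -0.291265…
E_income = (377/1248.5) / (-17840/61250) = -1.0367…
E_income < 0 ⇒ inferior good.

-1.04; inferior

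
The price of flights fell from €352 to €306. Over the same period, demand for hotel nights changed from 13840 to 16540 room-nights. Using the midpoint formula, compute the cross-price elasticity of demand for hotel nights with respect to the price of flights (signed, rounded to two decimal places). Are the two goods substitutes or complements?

%ΔQ_{hotel nights} = (16540 − 13840)/avg = 2700/15190 = 0.177748…
%ΔP_{flights} = (306 − 352)/avg = -46/329 = -0.139817…
E_cross = (2700/15190) / (-46/329) = -1.2712…
E_cross < 0 ⇒ the goods are complements.

-1.27; complements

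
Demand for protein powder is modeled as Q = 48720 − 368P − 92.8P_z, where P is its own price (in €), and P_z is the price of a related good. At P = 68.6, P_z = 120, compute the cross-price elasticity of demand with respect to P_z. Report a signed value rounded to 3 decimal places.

-0.902

At the given values, Q = 48720 − 368(68.6) − 92.8(120) = 12339.2.
∂Q/∂P_z = -92.8.
E = (-92.8) × (120/12339.2) = -0.90248…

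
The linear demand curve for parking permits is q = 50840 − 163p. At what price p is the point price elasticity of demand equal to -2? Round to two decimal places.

207.93

Ed = −163p/(50840 − 163p). Set this equal to -2:
163p = 2·(50840 − 163p) ⇒ 163p(1 + 2) = 2·50840
p = 2·50840 / (163·3) = 207.9345…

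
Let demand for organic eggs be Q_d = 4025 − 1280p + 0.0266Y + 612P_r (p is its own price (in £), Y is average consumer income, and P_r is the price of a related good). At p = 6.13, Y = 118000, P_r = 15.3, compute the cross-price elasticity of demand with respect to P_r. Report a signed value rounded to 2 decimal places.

At the given values, Q_d = 4025 − 1280(6.13) + 0.0266(118000) + 612(15.3) = 8681.
∂Q_d/∂P_r = 612.
E = (612) × (15.3/8681) = 1.0786…

1.08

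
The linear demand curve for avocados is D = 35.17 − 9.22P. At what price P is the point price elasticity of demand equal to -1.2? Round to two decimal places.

2.08

Ed = −9.22P/(35.17 − 9.22P). Set this equal to -1.2:
9.22P = 1.2·(35.17 − 9.22P) ⇒ 9.22P(1 + 1.2) = 1.2·35.17
P = 1.2·35.17 / (9.22·2.2) = 2.0806…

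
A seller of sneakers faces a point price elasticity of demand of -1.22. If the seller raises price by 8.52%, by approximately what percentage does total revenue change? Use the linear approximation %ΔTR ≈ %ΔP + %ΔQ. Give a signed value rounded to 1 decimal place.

%ΔQ ≈ Ed × %ΔP = (-1.22) × (+8.52%) = -10.3944%
%ΔTR ≈ %ΔP + %ΔQ = (+8.52%) + (-10.3944%) = -1.8744%

-1.9%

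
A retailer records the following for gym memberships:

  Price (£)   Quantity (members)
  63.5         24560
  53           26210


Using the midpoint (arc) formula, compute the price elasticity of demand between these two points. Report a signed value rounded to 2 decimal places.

-0.36

%ΔQ = (26210 − 24560) / [(24560 + 26210)/2] = 1650/25385 = 0.064999…
%ΔP = (53 − 63.5) / [(63.5 + 53)/2] = -10.5/58.25 = -0.180257…
Arc Ed = %ΔQ / %ΔP = (1650/25385) / (-10.5/58.25) = -0.3605…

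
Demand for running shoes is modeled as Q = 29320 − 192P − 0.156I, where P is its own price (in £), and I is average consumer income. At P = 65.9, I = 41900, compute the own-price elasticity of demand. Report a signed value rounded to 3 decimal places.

-1.249

At the given values, Q = 29320 − 192(65.9) − 0.156(41900) = 10130.8.
∂Q/∂P = −192.
E = (-192) × (65.9/10130.8) = -1.24894…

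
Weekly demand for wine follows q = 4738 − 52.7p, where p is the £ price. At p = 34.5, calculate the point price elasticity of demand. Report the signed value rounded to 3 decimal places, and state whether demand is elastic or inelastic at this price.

-0.623; inelastic

dq/dp = −52.7. At p = 34.5, q = 4738 − 52.7(34.5) = 2919.85.
Ed = (dq/dp)·(p/q) = −52.7 × (34.5/2919.85) = -0.62268…
|Ed| = 0.623 < 1, so demand is inelastic.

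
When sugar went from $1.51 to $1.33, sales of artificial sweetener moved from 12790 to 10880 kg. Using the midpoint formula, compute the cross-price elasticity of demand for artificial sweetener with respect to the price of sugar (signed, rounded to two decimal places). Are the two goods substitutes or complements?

%ΔQ_{artificial sweetener} = (10880 − 12790)/avg = -1910/11835 = -0.161385…
%ΔP_{sugar} = (1.33 − 1.51)/avg = -0.18/1.42 = -0.126760…
E_cross = (-1910/11835) / (-0.18/1.42) = 1.2731…
E_cross > 0 ⇒ the goods are substitutes.

1.27; substitutes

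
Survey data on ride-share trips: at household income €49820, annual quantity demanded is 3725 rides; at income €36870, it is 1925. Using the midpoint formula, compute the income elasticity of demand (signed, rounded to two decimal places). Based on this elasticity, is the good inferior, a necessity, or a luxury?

2.13; luxury

%ΔQ = (1925 − 3725)/[( 3725 + 1925)/2] = -1800/2825 = -0.637168…
%ΔIncome = (36870 − 49820)/[( 49820 + 36870)/2] = -12950/43345 = -0.298765…
E_income = (-1800/2825) / (-12950/43345) = 2.1326…
E_income > 1 ⇒ normal good, luxury.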